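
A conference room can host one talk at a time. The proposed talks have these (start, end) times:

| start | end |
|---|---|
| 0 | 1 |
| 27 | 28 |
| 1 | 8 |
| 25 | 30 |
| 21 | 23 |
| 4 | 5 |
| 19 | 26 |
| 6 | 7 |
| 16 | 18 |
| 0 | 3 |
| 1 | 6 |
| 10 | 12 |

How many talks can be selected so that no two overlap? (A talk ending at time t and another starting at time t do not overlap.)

7

Sort by end time and greedily take each interval whose start is ≥ the last chosen end.
By end time: (0,1), (0,3), (4,5), (1,6), (6,7), (1,8), (10,12), (16,18), (21,23), (19,26), (27,28), (25,30).
Pick (0,1); next start ≥ 1 → (4,5); next start ≥ 5 → (6,7); next start ≥ 7 → (10,12); next start ≥ 12 → (16,18); next start ≥ 18 → (21,23); next start ≥ 23 → (27,28).
Selected 7 talks.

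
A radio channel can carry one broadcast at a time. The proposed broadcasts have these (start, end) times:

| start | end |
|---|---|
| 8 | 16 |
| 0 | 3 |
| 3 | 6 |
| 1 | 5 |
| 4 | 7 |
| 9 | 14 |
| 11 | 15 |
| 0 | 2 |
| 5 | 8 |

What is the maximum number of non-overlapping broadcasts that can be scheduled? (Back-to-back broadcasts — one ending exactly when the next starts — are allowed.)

Sort by end time and greedily take each interval whose start is ≥ the last chosen end.
Sorted by end: (0,2)  (0,3)  (1,5)  (3,6)  (4,7)  (5,8)  (9,14)  (11,15)  (8,16)
take (0,2); take (3,6); skip (4,7); skip (5,8); take (9,14); skip (11,15).
Selected 3 broadcasts.

3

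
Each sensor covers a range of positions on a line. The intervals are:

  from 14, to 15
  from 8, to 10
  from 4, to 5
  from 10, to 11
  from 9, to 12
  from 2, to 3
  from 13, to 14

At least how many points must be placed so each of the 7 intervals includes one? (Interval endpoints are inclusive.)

4

By right end: [2,3]  [4,5]  [8,10]  [10,11]  [9,12]  [13,14]  [14,15]
[2,3] uncovered → point at 3; [4,5] uncovered → point at 5; [8,10] uncovered → point at 10; [13,14] uncovered → point at 14.
Points: 3, 5, 10, 14 (4 total).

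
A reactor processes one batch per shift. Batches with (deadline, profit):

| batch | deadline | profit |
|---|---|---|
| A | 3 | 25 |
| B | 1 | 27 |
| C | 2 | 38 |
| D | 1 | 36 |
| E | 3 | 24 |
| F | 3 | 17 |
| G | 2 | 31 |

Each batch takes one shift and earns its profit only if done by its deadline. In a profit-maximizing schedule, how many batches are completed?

3

Sort by profit descending; place each in the latest free slot ≤ its deadline.
By profit: C(d2,38), D(d1,36), G(d2,31), B(d1,27), A(d3,25), E(d3,24), F(d3,17)
C→slot 2; D→slot 1; G skipped; B skipped; A→slot 3; E skipped; F skipped.
3 of 7 scheduled.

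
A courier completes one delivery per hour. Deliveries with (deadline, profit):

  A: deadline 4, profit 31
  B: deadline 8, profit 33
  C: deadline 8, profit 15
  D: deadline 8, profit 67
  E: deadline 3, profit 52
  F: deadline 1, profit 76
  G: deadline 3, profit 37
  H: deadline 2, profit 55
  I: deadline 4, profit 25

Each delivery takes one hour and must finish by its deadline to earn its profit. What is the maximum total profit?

329

Sort by profit descending; place each in the latest free slot ≤ its deadline.
By profit: F(d1,76), D(d8,67), H(d2,55), E(d3,52), G(d3,37), B(d8,33), A(d4,31), I(d4,25), C(d8,15)
F→slot 1; D→slot 8; H→slot 2; E→slot 3; G skipped; B→slot 7; A→slot 4; I skipped; C→slot 6.
Profit = 76 + 55 + 52 + 31 + 15 + 33 + 67 = 329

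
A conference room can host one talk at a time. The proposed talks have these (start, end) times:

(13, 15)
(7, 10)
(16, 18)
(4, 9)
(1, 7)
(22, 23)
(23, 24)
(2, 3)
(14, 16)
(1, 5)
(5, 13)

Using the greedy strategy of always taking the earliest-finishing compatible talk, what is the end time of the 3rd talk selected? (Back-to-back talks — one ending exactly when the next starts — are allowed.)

Order by finish time; keep every interval that doesn't clash with the previous kept one.
Sorted by end: (2,3)  (1,5)  (1,7)  (4,9)  (7,10)  (5,13)  (13,15)  (14,16)  (16,18)  (22,23)  (23,24)
take (2,3); take (4,9); skip (5,13); take (13,15); take (16,18); take (22,23); take (23,24).
Selected: (2,3) (4,9) (13,15) (16,18) (22,23) (23,24)

15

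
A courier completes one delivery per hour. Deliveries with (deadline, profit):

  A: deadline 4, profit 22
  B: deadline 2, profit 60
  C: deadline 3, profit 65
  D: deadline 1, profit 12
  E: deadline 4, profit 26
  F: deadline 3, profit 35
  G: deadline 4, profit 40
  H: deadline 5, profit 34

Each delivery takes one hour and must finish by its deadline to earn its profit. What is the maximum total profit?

By profit: C(d3,65), B(d2,60), G(d4,40), F(d3,35), H(d5,34), E(d4,26), A(d4,22), D(d1,12)
C→slot 3; B→slot 2; G→slot 4; F→slot 1; H→slot 5; E skipped; A skipped; D skipped.
Profit = 35 + 60 + 65 + 40 + 34 = 234

234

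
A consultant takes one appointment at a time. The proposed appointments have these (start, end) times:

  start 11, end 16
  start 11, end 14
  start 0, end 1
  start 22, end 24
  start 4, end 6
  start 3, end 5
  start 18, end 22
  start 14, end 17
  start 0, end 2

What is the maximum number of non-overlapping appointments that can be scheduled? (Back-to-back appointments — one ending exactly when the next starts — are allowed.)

6

Sort by end time and greedily take each interval whose start is ≥ the last chosen end.
By end time: (0,1), (0,2), (3,5), (4,6), (11,14), (11,16), (14,17), (18,22), (22,24).
Pick (0,1); next start ≥ 1 → (3,5); next start ≥ 5 → (11,14); next start ≥ 14 → (14,17); next start ≥ 17 → (18,22); next start ≥ 22 → (22,24).
Selected 6 appointments.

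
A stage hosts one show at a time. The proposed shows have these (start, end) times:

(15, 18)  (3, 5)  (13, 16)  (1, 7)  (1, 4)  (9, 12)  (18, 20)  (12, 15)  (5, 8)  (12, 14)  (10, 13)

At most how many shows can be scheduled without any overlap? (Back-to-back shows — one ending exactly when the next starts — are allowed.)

6

Sort by end time and greedily take each interval whose start is ≥ the last chosen end.
By end time: (1,4), (3,5), (1,7), (5,8), (9,12), (10,13), (12,14), (12,15), (13,16), (15,18), (18,20).
Pick (1,4); next start ≥ 4 → (5,8); next start ≥ 8 → (9,12); next start ≥ 12 → (12,14); next start ≥ 14 → (15,18); next start ≥ 18 → (18,20).
Selected 6 shows.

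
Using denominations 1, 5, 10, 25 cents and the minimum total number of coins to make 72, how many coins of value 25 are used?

2

Use the largest denomination that fits, subtract, and repeat.
72 − 2×25→22 − 2×10→2 − 2×1→0
Count of 25: 2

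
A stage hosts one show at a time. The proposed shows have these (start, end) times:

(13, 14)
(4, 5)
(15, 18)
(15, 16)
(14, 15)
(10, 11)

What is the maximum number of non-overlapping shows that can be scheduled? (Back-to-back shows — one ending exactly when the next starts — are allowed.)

5

Order by finish time; keep every interval that doesn't clash with the previous kept one.
Sorted by end: (4,5)  (10,11)  (13,14)  (14,15)  (15,16)  (15,18)
take (4,5); take (10,11); take (13,14); take (14,15); take (15,16).
Selected 5 shows.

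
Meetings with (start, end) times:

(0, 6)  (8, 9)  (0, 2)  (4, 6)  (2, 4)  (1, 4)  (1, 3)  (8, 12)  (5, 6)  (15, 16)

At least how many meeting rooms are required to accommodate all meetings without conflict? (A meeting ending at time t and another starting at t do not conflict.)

4

Events (time:±→running): 0:+→1 0:+→2 1:+→3 1:+→4 … peak 4.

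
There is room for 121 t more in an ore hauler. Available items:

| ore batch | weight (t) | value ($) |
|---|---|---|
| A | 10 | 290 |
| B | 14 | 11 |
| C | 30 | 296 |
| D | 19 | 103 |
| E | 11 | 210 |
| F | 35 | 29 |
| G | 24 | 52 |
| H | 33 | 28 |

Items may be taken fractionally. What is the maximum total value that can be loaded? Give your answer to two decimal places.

973.91

Sort by value per unit weight and fill in that order.
Order: A (290/10=29.00) > E (210/11=19.09) > C (296/30=9.87) > D (103/19=5.42) > G (52/24=2.17) > H (28/33=0.85) > F (29/35=0.83) > B (11/14=0.79)
Fill: take A (10 @ 290) → take E (11 @ 210) → take C (30 @ 296) → take D (19 @ 103) → take G (24 @ 52) → take 27/33 of H → 22.91; 121/121 used.
Total value = 973.91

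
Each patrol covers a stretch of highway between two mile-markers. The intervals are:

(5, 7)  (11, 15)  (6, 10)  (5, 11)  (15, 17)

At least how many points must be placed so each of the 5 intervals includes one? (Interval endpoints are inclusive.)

2

Sort by right endpoint; whenever an interval is uncovered, place a point at its right end.
Sorted: [5,7] [6,10] [5,11] [11,15] [15,17]
{[5,7],[6,10],[5,11]} hit by 7; {[11,15],[15,17]} hit by 15.
Points: 7, 15 (2 total).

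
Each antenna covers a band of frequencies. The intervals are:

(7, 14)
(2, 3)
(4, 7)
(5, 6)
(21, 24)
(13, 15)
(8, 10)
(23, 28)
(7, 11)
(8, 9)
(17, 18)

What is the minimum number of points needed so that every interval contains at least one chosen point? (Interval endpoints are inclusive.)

Process intervals by earliest right end; each time one isn't hit yet, stab at its right endpoint.
Sorted: [2,3] [5,6] [4,7] [8,9] [8,10] [7,11] [7,14] [13,15] [17,18] [21,24] [23,28]
{[2,3]} hit by 3; {[5,6],[4,7]} hit by 6; {[8,9],[8,10],[7,11],[7,14]} hit by 9; {[13,15]} hit by 15; {[17,18]} hit by 18; {[21,24],[23,28]} hit by 24.
Points: 3, 6, 9, 15, 18, 24 (6 total).

6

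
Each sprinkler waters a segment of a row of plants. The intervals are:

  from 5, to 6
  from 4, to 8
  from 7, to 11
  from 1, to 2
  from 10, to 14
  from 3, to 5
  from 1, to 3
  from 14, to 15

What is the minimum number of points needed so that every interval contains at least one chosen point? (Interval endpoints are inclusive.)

4

Process intervals by earliest right end; each time one isn't hit yet, stab at its right endpoint.
Sorted: [1,2] [1,3] [3,5] [5,6] [4,8] [7,11] [10,14] [14,15]
{[1,2],[1,3]} hit by 2; {[3,5],[5,6],[4,8]} hit by 5; {[7,11],[10,14]} hit by 11; {[14,15]} hit by 15.
Points: 2, 5, 11, 15 (4 total).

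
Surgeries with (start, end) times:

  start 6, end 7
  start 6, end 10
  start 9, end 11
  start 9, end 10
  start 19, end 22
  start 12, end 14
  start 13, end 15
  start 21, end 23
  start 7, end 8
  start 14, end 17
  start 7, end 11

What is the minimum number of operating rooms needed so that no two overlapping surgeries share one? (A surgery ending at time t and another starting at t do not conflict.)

4

Count concurrent intervals with a sweep; the peak is the room count.
starts: [6, 6, 7, 7, 9, 9, 12, 13, 14, 19, 21]
ends:   [7, 8, 10, 10, 11, 11, 14, 15, 17, 22, 23]
s6→1 s6→2 e7→1 s7→2 s7→3 e8→2 s9→3 s9→4  — peak 4.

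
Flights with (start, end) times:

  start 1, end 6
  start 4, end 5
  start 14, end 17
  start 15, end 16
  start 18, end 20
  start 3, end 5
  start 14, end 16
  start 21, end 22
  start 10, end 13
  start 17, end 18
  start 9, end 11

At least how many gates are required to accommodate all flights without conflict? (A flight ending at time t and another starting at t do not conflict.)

3

Events (time:±→running): 1:+→1 3:+→2 4:+→3 … peak 3.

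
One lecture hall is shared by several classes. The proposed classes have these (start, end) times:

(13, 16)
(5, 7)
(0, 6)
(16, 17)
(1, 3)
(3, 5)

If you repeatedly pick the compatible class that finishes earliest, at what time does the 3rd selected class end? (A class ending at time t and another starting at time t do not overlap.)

By end time: (1,3), (3,5), (0,6), (5,7), (13,16), (16,17).
Pick (1,3); next start ≥ 3 → (3,5); next start ≥ 5 → (5,7); next start ≥ 7 → (13,16); next start ≥ 16 → (16,17).
Selected: (1,3) (3,5) (5,7) (13,16) (16,17)

7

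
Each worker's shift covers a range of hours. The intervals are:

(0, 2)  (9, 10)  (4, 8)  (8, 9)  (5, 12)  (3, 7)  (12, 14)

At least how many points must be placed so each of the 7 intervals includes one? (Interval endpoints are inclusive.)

Process intervals by earliest right end; each time one isn't hit yet, stab at its right endpoint.
By right end: [0,2]  [3,7]  [4,8]  [8,9]  [9,10]  [5,12]  [12,14]
[0,2] uncovered → point at 2; [3,7] uncovered → point at 7; [8,9] uncovered → point at 9; [12,14] uncovered → point at 14.
Points: 2, 7, 9, 14 (4 total).

4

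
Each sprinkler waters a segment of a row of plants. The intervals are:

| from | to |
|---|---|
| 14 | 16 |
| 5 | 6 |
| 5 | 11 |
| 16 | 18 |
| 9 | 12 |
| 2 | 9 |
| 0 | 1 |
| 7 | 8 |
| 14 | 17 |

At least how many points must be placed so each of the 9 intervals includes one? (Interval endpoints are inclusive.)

Sorted: [0,1] [5,6] [7,8] [2,9] [5,11] [9,12] [14,16] [14,17] [16,18]
{[0,1]} hit by 1; {[5,6]} hit by 6; {[7,8],[2,9],[5,11]} hit by 8; {[9,12]} hit by 12; {[14,16],[14,17],[16,18]} hit by 16.
Points: 1, 6, 8, 12, 16 (5 total).

5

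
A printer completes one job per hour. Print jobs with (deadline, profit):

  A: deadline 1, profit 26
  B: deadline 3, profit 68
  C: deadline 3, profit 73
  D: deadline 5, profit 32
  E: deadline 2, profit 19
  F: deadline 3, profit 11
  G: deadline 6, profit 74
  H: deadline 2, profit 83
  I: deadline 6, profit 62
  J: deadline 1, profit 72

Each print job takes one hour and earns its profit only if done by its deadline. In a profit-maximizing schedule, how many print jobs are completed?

6

Profit order: H=83 G=74 C=73 J=72 B=68 I=62 D=32 A=26 E=19 F=11
Assign: H→slot 2, G→slot 6, C→slot 3, J→slot 1, B skipped, I→slot 5, D→slot 4, A skipped, E skipped, F skipped.
Slots: [1:J] [2:H] [3:C] [4:D] [5:I] [6:G]
6 of 10 scheduled.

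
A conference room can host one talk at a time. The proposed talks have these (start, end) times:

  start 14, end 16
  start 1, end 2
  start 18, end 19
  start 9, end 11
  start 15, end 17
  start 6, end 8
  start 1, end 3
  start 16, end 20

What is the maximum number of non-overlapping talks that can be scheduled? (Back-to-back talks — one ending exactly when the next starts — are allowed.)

By end time: (1,2), (1,3), (6,8), (9,11), (14,16), (15,17), (18,19), (16,20).
Pick (1,2); next start ≥ 2 → (6,8); next start ≥ 8 → (9,11); next start ≥ 11 → (14,16); next start ≥ 16 → (18,19).
Selected 5 talks.

5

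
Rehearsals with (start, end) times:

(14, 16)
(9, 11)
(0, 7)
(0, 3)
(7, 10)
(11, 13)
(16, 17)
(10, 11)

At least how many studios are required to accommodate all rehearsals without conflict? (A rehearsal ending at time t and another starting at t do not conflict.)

2

Count concurrent intervals with a sweep; the peak is the room count.
Events (time:±→running): 0:+→1 0:+→2 … peak 2.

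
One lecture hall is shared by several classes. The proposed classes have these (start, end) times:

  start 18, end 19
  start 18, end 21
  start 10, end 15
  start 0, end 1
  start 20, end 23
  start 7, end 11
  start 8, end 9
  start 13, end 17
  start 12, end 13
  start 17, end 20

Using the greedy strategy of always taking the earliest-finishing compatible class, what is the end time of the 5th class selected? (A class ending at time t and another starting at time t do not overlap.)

Sort by end time and greedily take each interval whose start is ≥ the last chosen end.
By end time: (0,1), (8,9), (7,11), (12,13), (10,15), (13,17), (18,19), (17,20), (18,21), (20,23).
Pick (0,1); next start ≥ 1 → (8,9); next start ≥ 9 → (12,13); next start ≥ 13 → (13,17); next start ≥ 17 → (18,19); next start ≥ 19 → (20,23).
Selected: (0,1) (8,9) (12,13) (13,17) (18,19) (20,23)

19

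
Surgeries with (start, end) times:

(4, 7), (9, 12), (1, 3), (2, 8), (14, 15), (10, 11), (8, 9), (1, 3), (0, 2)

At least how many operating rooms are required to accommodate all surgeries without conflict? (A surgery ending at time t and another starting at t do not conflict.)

3

Events (time:±→running): 0:+→1 1:+→2 1:+→3 … peak 3.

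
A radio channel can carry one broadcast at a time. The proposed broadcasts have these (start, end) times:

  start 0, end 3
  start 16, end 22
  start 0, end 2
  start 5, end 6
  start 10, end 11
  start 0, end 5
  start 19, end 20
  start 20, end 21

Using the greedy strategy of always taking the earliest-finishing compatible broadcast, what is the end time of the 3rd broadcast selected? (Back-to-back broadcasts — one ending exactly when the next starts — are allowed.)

11

Greedy by earliest finish: after sorting by end time, pick each interval compatible with the last pick.
By end time: (0,2), (0,3), (0,5), (5,6), (10,11), (19,20), (20,21), (16,22).
Pick (0,2); next start ≥ 2 → (5,6); next start ≥ 6 → (10,11); next start ≥ 11 → (19,20); next start ≥ 20 → (20,21).
Selected: (0,2) (5,6) (10,11) (19,20) (20,21)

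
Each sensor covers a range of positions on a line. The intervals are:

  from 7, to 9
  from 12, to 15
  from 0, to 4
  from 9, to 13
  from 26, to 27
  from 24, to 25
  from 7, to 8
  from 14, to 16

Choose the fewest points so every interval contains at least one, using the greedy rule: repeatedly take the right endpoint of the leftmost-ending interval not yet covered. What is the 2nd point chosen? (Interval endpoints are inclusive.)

8

Process intervals by earliest right end; each time one isn't hit yet, stab at its right endpoint.
Sorted: [0,4] [7,8] [7,9] [9,13] [12,15] [14,16] [24,25] [26,27]
{[0,4]} hit by 4; {[7,8],[7,9]} hit by 8; {[9,13],[12,15]} hit by 13; {[14,16]} hit by 16; {[24,25]} hit by 25; {[26,27]} hit by 27.
Points: 4, 8, 13, 16, 25, 27 (6 total).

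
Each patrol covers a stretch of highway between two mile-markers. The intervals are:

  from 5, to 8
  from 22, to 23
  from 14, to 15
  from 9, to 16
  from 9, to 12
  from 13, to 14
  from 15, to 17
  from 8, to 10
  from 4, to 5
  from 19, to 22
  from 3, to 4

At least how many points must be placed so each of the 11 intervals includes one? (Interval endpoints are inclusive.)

Sort by right endpoint; whenever an interval is uncovered, place a point at its right end.
Sorted: [3,4] [4,5] [5,8] [8,10] [9,12] [13,14] [14,15] [9,16] [15,17] [19,22] [22,23]
{[3,4],[4,5]} hit by 4; {[5,8],[8,10]} hit by 8; {[9,12]} hit by 12; {[13,14],[14,15],[9,16]} hit by 14; {[15,17]} hit by 17; {[19,22],[22,23]} hit by 22.
Points: 4, 8, 12, 14, 17, 22 (6 total).

6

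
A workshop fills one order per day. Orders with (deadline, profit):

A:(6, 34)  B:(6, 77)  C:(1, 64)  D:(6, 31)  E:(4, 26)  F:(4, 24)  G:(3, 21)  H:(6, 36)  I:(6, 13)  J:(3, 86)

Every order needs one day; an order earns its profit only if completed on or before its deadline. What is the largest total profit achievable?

328

By profit: J(d3,86), B(d6,77), C(d1,64), H(d6,36), A(d6,34), D(d6,31), E(d4,26), F(d4,24), G(d3,21), I(d6,13)
J→slot 3; B→slot 6; C→slot 1; H→slot 5; A→slot 4; D→slot 2; E skipped; F skipped; G skipped; I skipped.
Profit = 64 + 31 + 86 + 34 + 36 + 77 = 328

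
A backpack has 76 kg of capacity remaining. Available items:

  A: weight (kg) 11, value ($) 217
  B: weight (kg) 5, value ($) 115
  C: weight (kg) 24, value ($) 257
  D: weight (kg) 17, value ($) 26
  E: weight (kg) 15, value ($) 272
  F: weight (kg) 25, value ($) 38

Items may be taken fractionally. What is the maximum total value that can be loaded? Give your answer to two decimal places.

Order: B (115/5=23.00) > A (217/11=19.73) > E (272/15=18.13) > C (257/24=10.71) > D (26/17=1.53) > F (38/25=1.52)
Fill: take B (5 @ 115) → take A (11 @ 217) → take E (15 @ 272) → take C (24 @ 257) → take D (17 @ 26) → take 4/25 of F → 6.08; 76/76 used.
Total value = 893.08

893.08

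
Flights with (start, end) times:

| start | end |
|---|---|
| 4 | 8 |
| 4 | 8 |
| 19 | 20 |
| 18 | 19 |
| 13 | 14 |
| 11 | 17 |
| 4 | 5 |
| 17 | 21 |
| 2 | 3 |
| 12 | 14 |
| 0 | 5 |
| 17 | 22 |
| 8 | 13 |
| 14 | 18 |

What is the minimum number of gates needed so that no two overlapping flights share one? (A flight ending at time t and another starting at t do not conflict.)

4

starts: [0, 2, 4, 4, 4, 8, 11, 12, 13, 14, 17, 17, 18, 19]
ends:   [3, 5, 5, 8, 8, 13, 14, 14, 17, 18, 19, 20, 21, 22]
s0→1 s2→2 e3→1 s4→2 s4→3 s4→4  — peak 4.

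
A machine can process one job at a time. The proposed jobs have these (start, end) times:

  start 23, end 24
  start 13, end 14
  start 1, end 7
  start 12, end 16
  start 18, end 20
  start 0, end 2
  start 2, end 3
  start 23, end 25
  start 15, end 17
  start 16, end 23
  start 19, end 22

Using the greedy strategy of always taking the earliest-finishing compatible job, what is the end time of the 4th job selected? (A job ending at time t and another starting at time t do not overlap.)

17

Order by finish time; keep every interval that doesn't clash with the previous kept one.
Sorted by end: (0,2)  (2,3)  (1,7)  (13,14)  (12,16)  (15,17)  (18,20)  (19,22)  (16,23)  (23,24)  (23,25)
take (0,2); take (2,3); skip (1,7); take (13,14); skip (12,16); take (15,17); take (18,20); take (23,24).
Selected: (0,2) (2,3) (13,14) (15,17) (18,20) (23,24)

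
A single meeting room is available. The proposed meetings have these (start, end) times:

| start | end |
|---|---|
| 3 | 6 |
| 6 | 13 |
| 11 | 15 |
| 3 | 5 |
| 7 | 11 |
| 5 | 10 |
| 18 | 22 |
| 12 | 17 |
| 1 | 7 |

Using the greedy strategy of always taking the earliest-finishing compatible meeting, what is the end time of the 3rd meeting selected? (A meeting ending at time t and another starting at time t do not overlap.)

By end time: (3,5), (3,6), (1,7), (5,10), (7,11), (6,13), (11,15), (12,17), (18,22).
Pick (3,5); next start ≥ 5 → (5,10); next start ≥ 10 → (11,15); next start ≥ 15 → (18,22).
Selected: (3,5) (5,10) (11,15) (18,22)

15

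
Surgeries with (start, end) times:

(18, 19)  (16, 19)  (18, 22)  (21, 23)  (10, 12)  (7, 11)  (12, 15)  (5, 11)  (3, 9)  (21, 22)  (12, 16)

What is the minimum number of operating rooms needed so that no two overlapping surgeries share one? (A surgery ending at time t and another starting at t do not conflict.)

Count concurrent intervals with a sweep; the peak is the room count.
starts: [3, 5, 7, 10, 12, 12, 16, 18, 18, 21, 21]
ends:   [9, 11, 11, 12, 15, 16, 19, 19, 22, 22, 23]
s3→1 s5→2 s7→3  — peak 3.

3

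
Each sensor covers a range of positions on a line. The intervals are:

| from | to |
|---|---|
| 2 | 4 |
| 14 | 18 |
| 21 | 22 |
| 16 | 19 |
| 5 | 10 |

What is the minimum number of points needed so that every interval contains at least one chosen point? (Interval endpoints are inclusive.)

By right end: [2,4]  [5,10]  [14,18]  [16,19]  [21,22]
[2,4] uncovered → point at 4; [5,10] uncovered → point at 10; [14,18] uncovered → point at 18; [21,22] uncovered → point at 22.
Points: 4, 10, 18, 22 (4 total).

4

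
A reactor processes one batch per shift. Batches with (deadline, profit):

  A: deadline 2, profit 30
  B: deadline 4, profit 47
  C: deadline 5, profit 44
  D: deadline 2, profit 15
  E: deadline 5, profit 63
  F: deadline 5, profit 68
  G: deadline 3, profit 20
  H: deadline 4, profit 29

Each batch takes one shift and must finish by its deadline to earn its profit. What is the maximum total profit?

252

Take jobs in profit order; each goes to the latest open slot no later than its deadline.
By profit: F(d5,68), E(d5,63), B(d4,47), C(d5,44), A(d2,30), H(d4,29), G(d3,20), D(d2,15)
F→slot 5; E→slot 4; B→slot 3; C→slot 2; A→slot 1; H skipped; G skipped; D skipped.
Profit = 30 + 44 + 47 + 63 + 68 = 252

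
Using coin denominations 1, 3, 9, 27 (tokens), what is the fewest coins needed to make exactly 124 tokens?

8

124 = 4×27 + 1×9 + 2×3 + 1×1
Total coins = 4 + 1 + 2 + 1 = 8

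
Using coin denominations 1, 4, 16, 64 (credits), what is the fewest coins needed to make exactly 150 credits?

6

Use the largest denomination that fits, subtract, and repeat.
150 − 2×64→22 − 1×16→6 − 1×4→2 − 2×1→0
Total coins = 2 + 1 + 1 + 2 = 6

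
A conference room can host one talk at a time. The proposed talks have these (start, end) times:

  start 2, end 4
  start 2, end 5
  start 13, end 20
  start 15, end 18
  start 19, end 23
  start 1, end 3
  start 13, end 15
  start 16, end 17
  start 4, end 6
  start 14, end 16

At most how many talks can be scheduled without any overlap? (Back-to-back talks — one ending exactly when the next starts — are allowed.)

Sort by end time and greedily take each interval whose start is ≥ the last chosen end.
By end time: (1,3), (2,4), (2,5), (4,6), (13,15), (14,16), (16,17), (15,18), (13,20), (19,23).
Pick (1,3); next start ≥ 3 → (4,6); next start ≥ 6 → (13,15); next start ≥ 15 → (16,17); next start ≥ 17 → (19,23).
Selected 5 talks.

5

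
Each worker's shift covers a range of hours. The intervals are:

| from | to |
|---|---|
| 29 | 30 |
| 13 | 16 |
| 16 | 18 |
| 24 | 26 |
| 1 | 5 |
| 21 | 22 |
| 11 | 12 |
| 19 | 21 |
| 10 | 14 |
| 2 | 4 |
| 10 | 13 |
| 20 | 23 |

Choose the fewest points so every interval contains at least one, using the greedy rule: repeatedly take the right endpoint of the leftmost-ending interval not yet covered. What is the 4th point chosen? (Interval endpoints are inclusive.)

By right end: [2,4]  [1,5]  [11,12]  [10,13]  [10,14]  [13,16]  [16,18]  [19,21]  [21,22]  [20,23]  [24,26]  [29,30]
[2,4] uncovered → point at 4; [11,12] uncovered → point at 12; [13,16] uncovered → point at 16; [19,21] uncovered → point at 21; [24,26] uncovered → point at 26; [29,30] uncovered → point at 30.
Points: 4, 12, 16, 21, 26, 30 (6 total).

21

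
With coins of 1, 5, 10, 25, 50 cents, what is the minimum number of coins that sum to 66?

4

66 = 1×50 + 1×10 + 1×5 + 1×1
Total coins = 1 + 1 + 1 + 1 = 4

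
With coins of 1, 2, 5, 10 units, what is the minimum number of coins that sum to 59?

8

59 − 5×10→9 − 1×5→4 − 2×2→0
Total coins = 5 + 1 + 2 = 8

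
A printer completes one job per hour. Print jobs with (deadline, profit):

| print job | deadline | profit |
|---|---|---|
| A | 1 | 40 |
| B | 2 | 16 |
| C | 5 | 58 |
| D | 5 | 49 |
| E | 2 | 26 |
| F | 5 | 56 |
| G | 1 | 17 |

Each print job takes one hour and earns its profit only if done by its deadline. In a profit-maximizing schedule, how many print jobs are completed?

5

Sort by profit descending; place each in the latest free slot ≤ its deadline.
Profit order: C=58 F=56 D=49 A=40 E=26 G=17 B=16
Assign: C→slot 5, F→slot 4, D→slot 3, A→slot 1, E→slot 2, G skipped, B skipped.
Slots: [1:A] [2:E] [3:D] [4:F] [5:C]
5 of 7 scheduled.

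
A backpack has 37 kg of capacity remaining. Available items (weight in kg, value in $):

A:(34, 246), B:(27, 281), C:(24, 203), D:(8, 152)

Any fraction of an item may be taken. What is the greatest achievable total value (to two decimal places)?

449.92

Greedy by value/weight ratio, highest first.
Ratios (sorted): D 19.00, B 10.41, C 8.46, A 7.24
take D (8 @ 152); take B (27 @ 281); take 2/24 of C → 16.92. Capacity used 37/37.
Total value = 449.92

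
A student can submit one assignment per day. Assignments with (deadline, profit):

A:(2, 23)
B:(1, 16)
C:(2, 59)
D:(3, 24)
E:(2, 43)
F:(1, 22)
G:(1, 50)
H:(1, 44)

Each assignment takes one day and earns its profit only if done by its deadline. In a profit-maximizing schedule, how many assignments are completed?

3

By profit: C(d2,59), G(d1,50), H(d1,44), E(d2,43), D(d3,24), A(d2,23), F(d1,22), B(d1,16)
C→slot 2; G→slot 1; H skipped; E skipped; D→slot 3; A skipped; F skipped; B skipped.
3 of 8 scheduled.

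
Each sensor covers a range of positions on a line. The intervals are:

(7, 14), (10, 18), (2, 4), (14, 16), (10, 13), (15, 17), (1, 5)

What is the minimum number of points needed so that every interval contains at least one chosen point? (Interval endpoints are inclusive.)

3

By right end: [2,4]  [1,5]  [10,13]  [7,14]  [14,16]  [15,17]  [10,18]
[2,4] uncovered → point at 4; [10,13] uncovered → point at 13; [14,16] uncovered → point at 16.
Points: 4, 13, 16 (3 total).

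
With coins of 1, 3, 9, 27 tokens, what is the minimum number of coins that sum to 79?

7

79 − 2×27→25 − 2×9→7 − 2×3→1 − 1×1→0
Total coins = 2 + 2 + 2 + 1 = 7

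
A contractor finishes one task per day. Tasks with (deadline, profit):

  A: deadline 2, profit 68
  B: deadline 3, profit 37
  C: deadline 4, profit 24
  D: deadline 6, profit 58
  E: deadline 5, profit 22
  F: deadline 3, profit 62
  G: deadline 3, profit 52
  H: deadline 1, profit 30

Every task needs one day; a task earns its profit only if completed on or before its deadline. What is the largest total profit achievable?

Profit order: A=68 F=62 D=58 G=52 B=37 H=30 C=24 E=22
Assign: A→slot 2, F→slot 3, D→slot 6, G→slot 1, B skipped, H skipped, C→slot 4, E→slot 5.
Slots: [1:G] [2:A] [3:F] [4:C] [5:E] [6:D]
Profit = 52 + 68 + 62 + 24 + 22 + 58 = 286

286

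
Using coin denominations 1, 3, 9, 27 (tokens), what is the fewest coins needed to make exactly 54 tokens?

Use the largest denomination that fits, subtract, and repeat.
54 = 2×27
Total coins = 2 = 2

2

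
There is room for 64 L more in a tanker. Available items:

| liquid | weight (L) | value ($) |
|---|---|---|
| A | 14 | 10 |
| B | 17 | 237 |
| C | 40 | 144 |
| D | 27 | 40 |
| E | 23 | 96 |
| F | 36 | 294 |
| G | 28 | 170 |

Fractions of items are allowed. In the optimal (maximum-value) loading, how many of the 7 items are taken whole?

2

Sort by value per unit weight and fill in that order.
Ratios (sorted): B 13.94, F 8.17, G 6.07, E 4.17, C 3.60, D 1.48, A 0.71
take B (17 @ 237); take F (36 @ 294); take 11/28 of G → 66.79. Capacity used 64/64.
2 item(s) taken whole; one partial (take 11/28 of G).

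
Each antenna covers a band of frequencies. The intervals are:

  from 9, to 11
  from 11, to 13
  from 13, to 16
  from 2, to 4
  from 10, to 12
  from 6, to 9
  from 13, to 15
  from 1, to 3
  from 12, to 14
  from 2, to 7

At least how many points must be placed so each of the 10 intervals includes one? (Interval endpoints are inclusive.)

4

Process intervals by earliest right end; each time one isn't hit yet, stab at its right endpoint.
By right end: [1,3]  [2,4]  [2,7]  [6,9]  [9,11]  [10,12]  [11,13]  [12,14]  [13,15]  [13,16]
[1,3] uncovered → point at 3; [6,9] uncovered → point at 9; [10,12] uncovered → point at 12; [13,15] uncovered → point at 15.
Points: 3, 9, 12, 15 (4 total).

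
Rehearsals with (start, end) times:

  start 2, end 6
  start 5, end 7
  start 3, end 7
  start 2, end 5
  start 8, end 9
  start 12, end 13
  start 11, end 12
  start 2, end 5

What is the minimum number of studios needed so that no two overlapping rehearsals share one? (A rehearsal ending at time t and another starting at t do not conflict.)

The answer is the maximum number of intervals overlapping at any instant.
Events (time:±→running): 2:+→1 2:+→2 2:+→3 3:+→4 … peak 4.

4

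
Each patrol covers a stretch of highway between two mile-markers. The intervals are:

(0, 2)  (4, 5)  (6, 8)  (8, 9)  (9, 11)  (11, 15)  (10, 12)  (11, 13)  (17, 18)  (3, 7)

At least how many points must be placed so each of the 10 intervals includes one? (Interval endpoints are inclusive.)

Process intervals by earliest right end; each time one isn't hit yet, stab at its right endpoint.
By right end: [0,2]  [4,5]  [3,7]  [6,8]  [8,9]  [9,11]  [10,12]  [11,13]  [11,15]  [17,18]
[0,2] uncovered → point at 2; [4,5] uncovered → point at 5; [6,8] uncovered → point at 8; [9,11] uncovered → point at 11; [17,18] uncovered → point at 18.
Points: 2, 5, 8, 11, 18 (5 total).

5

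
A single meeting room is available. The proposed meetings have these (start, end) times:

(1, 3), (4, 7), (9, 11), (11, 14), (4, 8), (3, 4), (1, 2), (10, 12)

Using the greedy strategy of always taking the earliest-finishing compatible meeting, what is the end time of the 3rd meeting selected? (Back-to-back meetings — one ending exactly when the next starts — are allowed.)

Greedy by earliest finish: after sorting by end time, pick each interval compatible with the last pick.
By end time: (1,2), (1,3), (3,4), (4,7), (4,8), (9,11), (10,12), (11,14).
Pick (1,2); next start ≥ 2 → (3,4); next start ≥ 4 → (4,7); next start ≥ 7 → (9,11); next start ≥ 11 → (11,14).
Selected: (1,2) (3,4) (4,7) (9,11) (11,14)

7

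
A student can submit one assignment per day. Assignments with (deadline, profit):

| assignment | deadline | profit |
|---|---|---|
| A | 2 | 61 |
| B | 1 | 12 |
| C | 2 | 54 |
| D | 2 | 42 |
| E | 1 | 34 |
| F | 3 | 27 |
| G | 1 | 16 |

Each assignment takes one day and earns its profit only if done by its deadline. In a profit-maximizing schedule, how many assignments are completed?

3

Take jobs in profit order; each goes to the latest open slot no later than its deadline.
By profit: A(d2,61), C(d2,54), D(d2,42), E(d1,34), F(d3,27), G(d1,16), B(d1,12)
A→slot 2; C→slot 1; D skipped; E skipped; F→slot 3; G skipped; B skipped.
3 of 7 scheduled.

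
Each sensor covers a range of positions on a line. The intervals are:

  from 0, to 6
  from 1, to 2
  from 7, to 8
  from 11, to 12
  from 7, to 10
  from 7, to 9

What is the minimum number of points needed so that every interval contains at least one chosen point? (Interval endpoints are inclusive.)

Sort by right endpoint; whenever an interval is uncovered, place a point at its right end.
Sorted: [1,2] [0,6] [7,8] [7,9] [7,10] [11,12]
{[1,2],[0,6]} hit by 2; {[7,8],[7,9],[7,10]} hit by 8; {[11,12]} hit by 12.
Points: 2, 8, 12 (3 total).

3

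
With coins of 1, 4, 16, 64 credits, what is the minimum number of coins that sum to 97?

4

Greedy: take as many of the largest coin as possible, then repeat with the remainder.
97 = 1×64 + 2×16 + 1×1
Total coins = 1 + 2 + 1 = 4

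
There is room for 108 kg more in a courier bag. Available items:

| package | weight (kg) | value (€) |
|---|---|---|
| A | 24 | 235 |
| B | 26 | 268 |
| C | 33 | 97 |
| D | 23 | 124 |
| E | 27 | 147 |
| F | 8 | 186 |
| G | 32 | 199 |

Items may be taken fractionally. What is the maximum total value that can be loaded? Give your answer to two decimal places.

986.00

Greedy by value/weight ratio, highest first.
Ratios (sorted): F 23.25, B 10.31, A 9.79, G 6.22, E 5.44, D 5.39, C 2.94
take F (8 @ 186); take B (26 @ 268); take A (24 @ 235); take G (32 @ 199); take 18/27 of E → 98.00. Capacity used 108/108.
Total value = 986.00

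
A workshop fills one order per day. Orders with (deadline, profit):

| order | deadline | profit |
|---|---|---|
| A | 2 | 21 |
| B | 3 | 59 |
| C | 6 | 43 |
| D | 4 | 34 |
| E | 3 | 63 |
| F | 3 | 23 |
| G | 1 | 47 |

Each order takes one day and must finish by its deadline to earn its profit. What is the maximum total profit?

Sort by profit descending; place each in the latest free slot ≤ its deadline.
Profit order: E=63 B=59 G=47 C=43 D=34 F=23 A=21
Assign: E→slot 3, B→slot 2, G→slot 1, C→slot 6, D→slot 4, F skipped, A skipped.
Slots: [1:G] [2:B] [3:E] [4:D] [6:C]
Profit = 47 + 59 + 63 + 34 + 43 = 246

246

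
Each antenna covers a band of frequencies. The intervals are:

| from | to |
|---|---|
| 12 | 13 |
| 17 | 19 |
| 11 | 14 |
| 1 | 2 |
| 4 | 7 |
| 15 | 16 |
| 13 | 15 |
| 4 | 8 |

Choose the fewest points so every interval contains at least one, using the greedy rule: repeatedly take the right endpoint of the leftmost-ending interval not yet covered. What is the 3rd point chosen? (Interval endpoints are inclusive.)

13

Sort by right endpoint; whenever an interval is uncovered, place a point at its right end.
Sorted: [1,2] [4,7] [4,8] [12,13] [11,14] [13,15] [15,16] [17,19]
{[1,2]} hit by 2; {[4,7],[4,8]} hit by 7; {[12,13],[11,14],[13,15]} hit by 13; {[15,16]} hit by 16; {[17,19]} hit by 19.
Points: 2, 7, 13, 16, 19 (5 total).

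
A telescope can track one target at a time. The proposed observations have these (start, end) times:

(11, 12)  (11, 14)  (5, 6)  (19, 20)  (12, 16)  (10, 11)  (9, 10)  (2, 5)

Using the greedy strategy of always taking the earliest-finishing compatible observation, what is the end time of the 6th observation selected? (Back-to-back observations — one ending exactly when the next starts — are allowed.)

16

Sorted by end: (2,5)  (5,6)  (9,10)  (10,11)  (11,12)  (11,14)  (12,16)  (19,20)
take (2,5); take (5,6); take (9,10); take (10,11); take (11,12); take (12,16); take (19,20).
Selected: (2,5) (5,6) (9,10) (10,11) (11,12) (12,16) (19,20)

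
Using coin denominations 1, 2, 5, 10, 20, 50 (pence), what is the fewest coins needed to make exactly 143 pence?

6

Greedy: take as many of the largest coin as possible, then repeat with the remainder.
143 − 2×50→43 − 2×20→3 − 1×2→1 − 1×1→0
Total coins = 2 + 2 + 1 + 1 = 6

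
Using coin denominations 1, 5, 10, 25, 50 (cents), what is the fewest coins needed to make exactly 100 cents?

2

Greedy: take as many of the largest coin as possible, then repeat with the remainder.
100 − 2×50→0
Total coins = 2 = 2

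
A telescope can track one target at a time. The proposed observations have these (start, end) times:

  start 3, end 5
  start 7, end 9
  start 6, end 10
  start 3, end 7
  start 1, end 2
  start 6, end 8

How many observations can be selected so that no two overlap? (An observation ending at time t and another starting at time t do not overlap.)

3

Sorted by end: (1,2)  (3,5)  (3,7)  (6,8)  (7,9)  (6,10)
take (1,2); take (3,5); skip (3,7); take (6,8); skip (6,10).
Selected 3 observations.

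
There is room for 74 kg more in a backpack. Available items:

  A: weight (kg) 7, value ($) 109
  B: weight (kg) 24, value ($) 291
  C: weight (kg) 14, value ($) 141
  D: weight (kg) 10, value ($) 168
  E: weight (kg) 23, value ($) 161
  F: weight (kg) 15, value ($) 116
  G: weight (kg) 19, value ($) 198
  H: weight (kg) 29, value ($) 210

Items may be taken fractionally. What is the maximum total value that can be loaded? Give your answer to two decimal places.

907.00

Order: D (168/10=16.80) > A (109/7=15.57) > B (291/24=12.12) > G (198/19=10.42) > C (141/14=10.07) > F (116/15=7.73) > H (210/29=7.24) > E (161/23=7.00)
Fill: take D (10 @ 168) → take A (7 @ 109) → take B (24 @ 291) → take G (19 @ 198) → take C (14 @ 141); 74/74 used.
Total value = 907.00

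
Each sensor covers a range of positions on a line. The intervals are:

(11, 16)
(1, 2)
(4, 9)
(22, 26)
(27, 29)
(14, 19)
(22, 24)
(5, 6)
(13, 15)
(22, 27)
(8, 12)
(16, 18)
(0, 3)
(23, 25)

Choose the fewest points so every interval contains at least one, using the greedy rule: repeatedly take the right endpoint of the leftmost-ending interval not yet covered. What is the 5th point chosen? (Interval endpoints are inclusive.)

Sort by right endpoint; whenever an interval is uncovered, place a point at its right end.
By right end: [1,2]  [0,3]  [5,6]  [4,9]  [8,12]  [13,15]  [11,16]  [16,18]  [14,19]  [22,24]  [23,25]  [22,26]  [22,27]  [27,29]
[1,2] uncovered → point at 2; [5,6] uncovered → point at 6; [8,12] uncovered → point at 12; [13,15] uncovered → point at 15; [16,18] uncovered → point at 18; [22,24] uncovered → point at 24; [27,29] uncovered → point at 29.
Points: 2, 6, 12, 15, 18, 24, 29 (7 total).

18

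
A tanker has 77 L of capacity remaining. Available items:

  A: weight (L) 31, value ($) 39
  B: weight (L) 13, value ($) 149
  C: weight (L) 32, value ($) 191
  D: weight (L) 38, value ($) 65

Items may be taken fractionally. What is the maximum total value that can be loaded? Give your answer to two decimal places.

394.74

Greedy by value/weight ratio, highest first.
Order: B (149/13=11.46) > C (191/32=5.97) > D (65/38=1.71) > A (39/31=1.26)
Fill: take B (13 @ 149) → take C (32 @ 191) → take 32/38 of D → 54.74; 77/77 used.
Total value = 394.74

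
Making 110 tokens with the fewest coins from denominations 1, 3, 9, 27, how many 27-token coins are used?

Use the largest denomination that fits, subtract, and repeat.
110 = 4×27 + 2×1
Count of 27: 4

4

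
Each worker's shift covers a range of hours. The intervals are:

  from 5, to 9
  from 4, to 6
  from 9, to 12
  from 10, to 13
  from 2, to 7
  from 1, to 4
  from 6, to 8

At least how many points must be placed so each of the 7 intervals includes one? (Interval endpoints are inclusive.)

3

Sort by right endpoint; whenever an interval is uncovered, place a point at its right end.
By right end: [1,4]  [4,6]  [2,7]  [6,8]  [5,9]  [9,12]  [10,13]
[1,4] uncovered → point at 4; [6,8] uncovered → point at 8; [9,12] uncovered → point at 12.
Points: 4, 8, 12 (3 total).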